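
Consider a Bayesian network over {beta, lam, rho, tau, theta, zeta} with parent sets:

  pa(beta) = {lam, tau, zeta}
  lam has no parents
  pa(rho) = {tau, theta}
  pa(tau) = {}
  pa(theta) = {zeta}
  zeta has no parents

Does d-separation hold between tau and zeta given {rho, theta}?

Yes — tau and zeta are d-separated given {rho, theta}.

There are 2 undirected paths between tau and zeta; checking each against the conditioning set {rho, theta}:
Path 1: tau → rho ← theta ← zeta
  theta is a chain here and theta is conditioned on, so the path is blocked at theta.
Path 2: tau → beta ← zeta
  beta is a collider here and neither beta nor any of its descendants is conditioned on, so the collider stays closed — the path is blocked at beta.
Every path is blocked, so tau and zeta are d-separated given {rho, theta}.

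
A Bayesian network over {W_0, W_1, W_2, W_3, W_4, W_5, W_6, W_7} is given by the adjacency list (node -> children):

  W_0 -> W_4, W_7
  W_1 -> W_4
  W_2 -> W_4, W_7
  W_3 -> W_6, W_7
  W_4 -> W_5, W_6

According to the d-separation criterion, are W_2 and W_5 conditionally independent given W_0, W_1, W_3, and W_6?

We examine all 3 paths between W_2 and W_5:
  1. W_2 → W_7 ← W_0 → W_4 → W_5 — W_7:collider[blocks]; W_0:fork[blocks]; W_4:chain[open] ⇒ blocked
  2. W_2 → W_7 ← W_3 → W_6 ← W_4 → W_5 — W_7:collider[blocks]; W_3:fork[blocks]; W_6:collider[open]; W_4:fork[open] ⇒ blocked
  3. W_2 → W_4 → W_5 — W_4:chain[open] ⇒ active
Because an active path exists, W_2 and W_5 are not d-separated.

No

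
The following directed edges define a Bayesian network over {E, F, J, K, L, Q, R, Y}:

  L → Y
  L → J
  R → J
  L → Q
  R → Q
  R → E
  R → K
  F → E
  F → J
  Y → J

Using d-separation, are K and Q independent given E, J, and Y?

5 paths connect K and Q; each must be blocked for d-separation to hold:
Path 1: K ← R → Q
  R is a fork and R is not conditioned on — no node blocks this path, so it is active.
Path 2: K ← R → E ← F → J ← Y ← L → Q
  Y is a chain here and Y is conditioned on, so the path is blocked at Y.
Path 3: K ← R → E ← F → J ← L → Q
  R is a fork and R is not conditioned on; E is a collider and E is conditioned on, which opens it; F is a fork and F is not conditioned on; J is a collider and J is conditioned on, which opens it; L is a fork and L is not conditioned on — no node blocks this path, so it is active.
Path 4: K ← R → J ← Y ← L → Q
  Y is a chain here and Y is conditioned on, so the path is blocked at Y.
Path 5: K ← R → J ← L → Q
  R is a fork and R is not conditioned on; J is a collider and J is conditioned on, which opens it; L is a fork and L is not conditioned on — no node blocks this path, so it is active.
Because an active path exists, K and Q are not d-separated.

No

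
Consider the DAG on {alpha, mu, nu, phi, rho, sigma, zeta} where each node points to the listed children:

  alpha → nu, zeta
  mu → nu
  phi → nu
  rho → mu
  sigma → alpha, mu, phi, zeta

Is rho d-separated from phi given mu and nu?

We examine all 6 paths between rho and phi:
Path 1: rho → mu ← sigma → zeta ← alpha → nu ← phi
  zeta is a collider here and neither zeta nor any of its descendants is conditioned on, so the collider stays closed — the path is blocked at zeta.
Path 2: rho → mu ← sigma → alpha → nu ← phi
  mu is a collider and mu is conditioned on, which opens it; sigma is a fork and sigma is not conditioned on; alpha is a chain and alpha is not conditioned on; nu is a collider and nu is conditioned on, which opens it — no node blocks this path, so it is active.
Path 3: rho → mu ← sigma → phi
  mu is a collider and mu is conditioned on, which opens it; sigma is a fork and sigma is not conditioned on — no node blocks this path, so it is active.
Path 4: rho → mu → nu ← alpha → zeta ← sigma → phi
  mu is a chain here and mu is conditioned on, so the path is blocked at mu.
Path 5: rho → mu → nu ← alpha ← sigma → phi
  mu is a chain here and mu is conditioned on, so the path is blocked at mu.
Path 6: rho → mu → nu ← phi
  mu is a chain here and mu is conditioned on, so the path is blocked at mu.
At least one path is unblocked, so d-separation fails.

No — rho and phi are not d-separated given {mu, nu}.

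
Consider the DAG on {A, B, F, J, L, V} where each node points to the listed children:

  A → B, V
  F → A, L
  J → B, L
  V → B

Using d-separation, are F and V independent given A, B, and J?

Yes — F and V are d-separated given {A, B, J}.

There are 4 undirected paths between F and V; checking each against the conditioning set {A, B, J}:
Path 1: F → L ← J → B ← A → V
  L is a collider here and neither L nor any of its descendants is conditioned on, so the collider stays closed — the path is blocked at L.
Path 2: F → L ← J → B ← V
  L is a collider here and neither L nor any of its descendants is conditioned on, so the collider stays closed — the path is blocked at L.
Path 3: F → A → B ← V
  A is a chain here and A is conditioned on, so the path is blocked at A.
Path 4: F → A → V
  A is a chain here and A is conditioned on, so the path is blocked at A.
Since every path is blocked, d-separation holds.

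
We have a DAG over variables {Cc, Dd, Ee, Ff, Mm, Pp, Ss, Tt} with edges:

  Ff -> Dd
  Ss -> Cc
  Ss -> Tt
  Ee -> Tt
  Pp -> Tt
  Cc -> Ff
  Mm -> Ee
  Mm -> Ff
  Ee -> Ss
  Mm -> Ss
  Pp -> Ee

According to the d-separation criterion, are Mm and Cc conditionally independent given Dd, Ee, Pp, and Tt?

No — Mm and Cc are not d-separated given {Dd, Ee, Pp, Tt}.

We examine all 5 paths between Mm and Cc:
  1. Mm → Ff ← Cc — Ff:collider[open] ⇒ active
  2. Mm → Ss → Cc — Ss:chain[open] ⇒ active
  3. Mm → Ee → Tt ← Ss → Cc — Ee:chain[blocks]; Tt:collider[open]; Ss:fork[open] ⇒ blocked
  4. Mm → Ee → Ss → Cc — Ee:chain[blocks]; Ss:chain[open] ⇒ blocked
  5. Mm → Ee ← Pp → Tt ← Ss → Cc — Ee:collider[open]; Pp:fork[blocks]; Tt:collider[open]; Ss:fork[open] ⇒ blocked
Since the path Mm → Ff ← Cc is active, Mm and Cc are not d-separated given {Dd, Ee, Pp, Tt}.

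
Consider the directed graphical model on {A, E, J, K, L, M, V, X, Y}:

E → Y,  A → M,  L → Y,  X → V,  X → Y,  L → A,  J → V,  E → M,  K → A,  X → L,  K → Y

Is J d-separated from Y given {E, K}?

Enumerating the 4 paths from J to Y and testing each for blocking by {E, K}:
  1. J → V ← X → Y — V:collider[blocks]; X:fork[open] ⇒ blocked
  2. J → V ← X → L → A ← K → Y — V:collider[blocks]; X:fork[open]; L:chain[open]; A:collider[blocks]; K:fork[blocks] ⇒ blocked
  3. J → V ← X → L → A → M ← E → Y — V:collider[blocks]; X:fork[open]; L:chain[open]; A:chain[open]; M:collider[blocks]; E:fork[blocks] ⇒ blocked
  4. J → V ← X → L → Y — V:collider[blocks]; X:fork[open]; L:chain[open] ⇒ blocked
All paths are blocked; J ⊥ Y | {E, K} holds.

Yes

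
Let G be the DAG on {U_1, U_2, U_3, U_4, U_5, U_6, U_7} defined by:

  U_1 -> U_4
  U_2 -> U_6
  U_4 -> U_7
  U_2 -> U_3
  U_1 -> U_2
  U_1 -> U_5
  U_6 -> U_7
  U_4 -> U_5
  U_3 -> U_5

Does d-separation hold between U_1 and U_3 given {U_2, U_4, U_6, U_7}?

There are 6 undirected paths between U_1 and U_3; checking each against the conditioning set {U_2, U_4, U_6, U_7}:
Path 1: U_1 → U_2 → U_6 → U_7 ← U_4 → U_5 ← U_3
  U_2 is a chain here and U_2 is conditioned on, so the path is blocked at U_2.
Path 2: U_1 → U_2 → U_3
  U_2 is a chain here and U_2 is conditioned on, so the path is blocked at U_2.
Path 3: U_1 → U_4 → U_7 ← U_6 ← U_2 → U_3
  U_4 is a chain here and U_4 is conditioned on, so the path is blocked at U_4.
Path 4: U_1 → U_4 → U_5 ← U_3
  U_4 is a chain here and U_4 is conditioned on, so the path is blocked at U_4.
Path 5: U_1 → U_5 ← U_3
  U_5 is a collider here and neither U_5 nor any of its descendants is conditioned on, so the collider stays closed — the path is blocked at U_5.
Path 6: U_1 → U_5 ← U_4 → U_7 ← U_6 ← U_2 → U_3
  U_5 is a collider here and neither U_5 nor any of its descendants is conditioned on, so the collider stays closed — the path is blocked at U_5.
Every path is blocked, so U_1 and U_3 are d-separated given {U_2, U_4, U_6, U_7}.

Yes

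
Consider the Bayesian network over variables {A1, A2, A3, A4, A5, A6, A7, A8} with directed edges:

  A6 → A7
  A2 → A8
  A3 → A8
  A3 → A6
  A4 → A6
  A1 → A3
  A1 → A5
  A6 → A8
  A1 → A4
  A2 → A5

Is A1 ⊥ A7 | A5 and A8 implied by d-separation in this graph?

No

5 paths connect A1 and A7; each must be blocked for d-separation to hold:
  1. A1 → A4 → A6 → A7 — A4:chain[open]; A6:chain[open] ⇒ active
  2. A1 → A3 → A6 → A7 — A3:chain[open]; A6:chain[open] ⇒ active
  3. A1 → A3 → A8 ← A6 → A7 — A3:chain[open]; A8:collider[open]; A6:fork[open] ⇒ active
  4. A1 → A5 ← A2 → A8 ← A6 → A7 — A5:collider[open]; A2:fork[open]; A8:collider[open]; A6:fork[open] ⇒ active
  5. A1 → A5 ← A2 → A8 ← A3 → A6 → A7 — A5:collider[open]; A2:fork[open]; A8:collider[open]; A3:fork[open]; A6:chain[open] ⇒ active
At least one path is unblocked, so d-separation fails.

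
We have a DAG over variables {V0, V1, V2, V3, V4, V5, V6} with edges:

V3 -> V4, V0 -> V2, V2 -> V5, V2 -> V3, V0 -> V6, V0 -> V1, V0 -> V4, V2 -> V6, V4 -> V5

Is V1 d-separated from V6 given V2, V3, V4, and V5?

There are 4 undirected paths between V1 and V6; checking each against the conditioning set {V2, V3, V4, V5}:
Path 1: V1 ← V0 → V2 → V6
  V2 is a chain here and V2 is conditioned on, so the path is blocked at V2.
Path 2: V1 ← V0 → V6
  V0 is a fork and V0 is not conditioned on — no node blocks this path, so it is active.
Path 3: V1 ← V0 → V4 ← V3 ← V2 → V6
  V3 is a chain here and V3 is conditioned on, so the path is blocked at V3.
Path 4: V1 ← V0 → V4 → V5 ← V2 → V6
  V4 is a chain here and V4 is conditioned on, so the path is blocked at V4.
Since the path V1 ← V0 → V6 is active, V1 and V6 are not d-separated given {V2, V3, V4, V5}.

No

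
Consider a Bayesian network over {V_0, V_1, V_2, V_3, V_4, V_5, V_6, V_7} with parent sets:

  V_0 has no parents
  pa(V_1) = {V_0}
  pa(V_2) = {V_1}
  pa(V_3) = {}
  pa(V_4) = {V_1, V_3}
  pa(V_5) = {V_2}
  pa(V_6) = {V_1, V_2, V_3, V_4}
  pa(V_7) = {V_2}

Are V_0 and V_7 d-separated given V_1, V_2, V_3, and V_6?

Yes

4 paths connect V_0 and V_7; each must be blocked for d-separation to hold:
  1. V_0 → V_1 → V_2 → V_7 — V_1:chain[blocks]; V_2:chain[blocks] ⇒ blocked
  2. V_0 → V_1 → V_6 ← V_2 → V_7 — V_1:chain[blocks]; V_6:collider[open]; V_2:fork[blocks] ⇒ blocked
  3. V_0 → V_1 → V_4 → V_6 ← V_2 → V_7 — V_1:chain[blocks]; V_4:chain[open]; V_6:collider[open]; V_2:fork[blocks] ⇒ blocked
  4. V_0 → V_1 → V_4 ← V_3 → V_6 ← V_2 → V_7 — V_1:chain[blocks]; V_4:collider[open]; V_3:fork[blocks]; V_6:collider[open]; V_2:fork[blocks] ⇒ blocked
Every path is blocked, so V_0 and V_7 are d-separated given {V_1, V_2, V_3, V_6}.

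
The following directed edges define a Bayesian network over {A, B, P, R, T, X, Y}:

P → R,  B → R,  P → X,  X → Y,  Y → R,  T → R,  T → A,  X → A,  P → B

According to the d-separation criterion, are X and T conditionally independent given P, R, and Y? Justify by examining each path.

Yes

We examine all 4 paths between X and T:
Path 1: X ← P → R ← T
  P is a fork here and P is conditioned on, so the path is blocked at P.
Path 2: X ← P → B → R ← T
  P is a fork here and P is conditioned on, so the path is blocked at P.
Path 3: X → Y → R ← T
  Y is a chain here and Y is conditioned on, so the path is blocked at Y.
Path 4: X → A ← T
  A is a collider here and neither A nor any of its descendants is conditioned on, so the collider stays closed — the path is blocked at A.
All paths are blocked; X ⊥ T | {P, R, Y} holds.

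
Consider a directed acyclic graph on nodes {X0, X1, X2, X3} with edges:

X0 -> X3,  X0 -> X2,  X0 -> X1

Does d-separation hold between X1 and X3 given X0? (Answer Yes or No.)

Only one path connects X1 and X3:
Path 1: X1 ← X0 → X3
  X0 is a fork here and X0 is conditioned on, so the path is blocked at X0.
Since every path is blocked, d-separation holds.

Yes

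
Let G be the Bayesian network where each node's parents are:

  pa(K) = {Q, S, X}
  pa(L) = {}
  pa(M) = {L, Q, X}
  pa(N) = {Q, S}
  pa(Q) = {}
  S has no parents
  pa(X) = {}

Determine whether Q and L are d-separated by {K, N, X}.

Yes

3 paths connect Q and L; each must be blocked for d-separation to hold:
Path 1: Q → M ← L
  M is a collider here and neither M nor any of its descendants is conditioned on, so the collider stays closed — the path is blocked at M.
Path 2: Q → N ← S → K ← X → M ← L
  X is a fork here and X is conditioned on, so the path is blocked at X.
Path 3: Q → K ← X → M ← L
  X is a fork here and X is conditioned on, so the path is blocked at X.
Every path is blocked, so Q and L are d-separated given {K, N, X}.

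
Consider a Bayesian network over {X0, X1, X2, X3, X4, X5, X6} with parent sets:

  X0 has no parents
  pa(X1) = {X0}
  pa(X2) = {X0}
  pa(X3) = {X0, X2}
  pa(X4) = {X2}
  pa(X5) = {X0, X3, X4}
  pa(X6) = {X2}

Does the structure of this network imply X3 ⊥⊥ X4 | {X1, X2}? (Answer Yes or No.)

Yes

6 paths connect X3 and X4; each must be blocked for d-separation to hold:
Path 1: X3 → X5 ← X4
  X5 is a collider here and neither X5 nor any of its descendants is conditioned on, so the collider stays closed — the path is blocked at X5.
Path 2: X3 → X5 ← X0 → X2 → X4
  X5 is a collider here and neither X5 nor any of its descendants is conditioned on, so the collider stays closed — the path is blocked at X5.
Path 3: X3 ← X2 → X4
  X2 is a fork here and X2 is conditioned on, so the path is blocked at X2.
Path 4: X3 ← X2 ← X0 → X5 ← X4
  X2 is a chain here and X2 is conditioned on, so the path is blocked at X2.
Path 5: X3 ← X0 → X5 ← X4
  X5 is a collider here and neither X5 nor any of its descendants is conditioned on, so the collider stays closed — the path is blocked at X5.
Path 6: X3 ← X0 → X2 → X4
  X2 is a chain here and X2 is conditioned on, so the path is blocked at X2.
Every path is blocked, so X3 and X4 are d-separated given {X1, X2}.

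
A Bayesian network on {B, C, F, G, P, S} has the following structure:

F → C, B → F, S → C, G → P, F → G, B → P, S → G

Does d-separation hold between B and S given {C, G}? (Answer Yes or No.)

There are 4 undirected paths between B and S; checking each against the conditioning set {C, G}:
Path 1: B → F → G ← S
  F is a chain and F is not conditioned on; G is a collider and G is conditioned on, which opens it — no node blocks this path, so it is active.
Path 2: B → F → C ← S
  F is a chain and F is not conditioned on; C is a collider and C is conditioned on, which opens it — no node blocks this path, so it is active.
Path 3: B → P ← G ← S
  P is a collider here and neither P nor any of its descendants is conditioned on, so the collider stays closed — the path is blocked at P.
Path 4: B → P ← G ← F → C ← S
  P is a collider here and neither P nor any of its descendants is conditioned on, so the collider stays closed — the path is blocked at P.
Because an active path exists, B and S are not d-separated.

No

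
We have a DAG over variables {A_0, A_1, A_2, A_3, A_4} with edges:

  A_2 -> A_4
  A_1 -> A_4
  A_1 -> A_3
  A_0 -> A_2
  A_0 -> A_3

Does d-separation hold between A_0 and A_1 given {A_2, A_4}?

There are 2 undirected paths between A_0 and A_1; checking each against the conditioning set {A_2, A_4}:
  1. A_0 → A_3 ← A_1 — A_3:collider[blocks] ⇒ blocked
  2. A_0 → A_2 → A_4 ← A_1 — A_2:chain[blocks]; A_4:collider[open] ⇒ blocked
Every path is blocked, so A_0 and A_1 are d-separated given {A_2, A_4}.

Yes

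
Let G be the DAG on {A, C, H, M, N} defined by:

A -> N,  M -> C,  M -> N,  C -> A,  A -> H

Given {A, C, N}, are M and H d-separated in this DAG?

Yes

There are 2 undirected paths between M and H; checking each against the conditioning set {A, C, N}:
Path 1: M → C → A → H
  C is a chain here and C is conditioned on, so the path is blocked at C.
Path 2: M → N ← A → H
  A is a fork here and A is conditioned on, so the path is blocked at A.
Every path is blocked, so M and H are d-separated given {A, C, N}.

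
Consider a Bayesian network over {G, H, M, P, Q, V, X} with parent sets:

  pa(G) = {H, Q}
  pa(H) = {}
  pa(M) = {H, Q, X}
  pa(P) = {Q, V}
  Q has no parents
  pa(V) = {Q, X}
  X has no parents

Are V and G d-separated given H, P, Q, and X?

We examine all 6 paths between V and G:
Path 1: V → P ← Q → M ← H → G
  Q is a fork here and Q is conditioned on, so the path is blocked at Q.
Path 2: V → P ← Q → G
  Q is a fork here and Q is conditioned on, so the path is blocked at Q.
Path 3: V ← X → M ← H → G
  X is a fork here and X is conditioned on, so the path is blocked at X.
Path 4: V ← X → M ← Q → G
  X is a fork here and X is conditioned on, so the path is blocked at X.
Path 5: V ← Q → M ← H → G
  Q is a fork here and Q is conditioned on, so the path is blocked at Q.
Path 6: V ← Q → G
  Q is a fork here and Q is conditioned on, so the path is blocked at Q.
Since every path is blocked, d-separation holds.

Yes — V and G are d-separated given {H, P, Q, X}.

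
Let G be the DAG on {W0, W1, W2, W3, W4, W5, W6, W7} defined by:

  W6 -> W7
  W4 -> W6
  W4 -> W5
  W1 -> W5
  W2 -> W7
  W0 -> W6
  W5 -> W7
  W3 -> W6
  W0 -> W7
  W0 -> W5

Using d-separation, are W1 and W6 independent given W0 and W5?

No

There are 5 undirected paths between W1 and W6; checking each against the conditioning set {W0, W5}:
  1. W1 → W5 → W7 ← W0 → W6 — W5:chain[blocks]; W7:collider[blocks]; W0:fork[blocks] ⇒ blocked
  2. W1 → W5 → W7 ← W6 — W5:chain[blocks]; W7:collider[blocks] ⇒ blocked
  3. W1 → W5 ← W0 → W7 ← W6 — W5:collider[open]; W0:fork[blocks]; W7:collider[blocks] ⇒ blocked
  4. W1 → W5 ← W0 → W6 — W5:collider[open]; W0:fork[blocks] ⇒ blocked
  5. W1 → W5 ← W4 → W6 — W5:collider[open]; W4:fork[open] ⇒ active
At least one path is unblocked, so d-separation fails.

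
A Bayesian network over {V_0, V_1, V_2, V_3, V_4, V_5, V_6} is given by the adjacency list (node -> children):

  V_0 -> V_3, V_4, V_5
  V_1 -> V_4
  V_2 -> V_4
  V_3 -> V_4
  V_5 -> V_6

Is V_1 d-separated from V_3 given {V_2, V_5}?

Enumerating the 2 paths from V_1 to V_3 and testing each for blocking by {V_2, V_5}:
Path 1: V_1 → V_4 ← V_3
  V_4 is a collider here and neither V_4 nor any of its descendants is conditioned on, so the collider stays closed — the path is blocked at V_4.
Path 2: V_1 → V_4 ← V_0 → V_3
  V_4 is a collider here and neither V_4 nor any of its descendants is conditioned on, so the collider stays closed — the path is blocked at V_4.
Since every path is blocked, d-separation holds.

Yes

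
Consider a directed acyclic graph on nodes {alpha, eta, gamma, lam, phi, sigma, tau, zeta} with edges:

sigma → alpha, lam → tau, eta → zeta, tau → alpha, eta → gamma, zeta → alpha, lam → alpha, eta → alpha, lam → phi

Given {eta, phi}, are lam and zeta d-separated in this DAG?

Yes

We examine all 4 paths between lam and zeta:
  1. lam → tau → alpha ← zeta — tau:chain[open]; alpha:collider[blocks] ⇒ blocked
  2. lam → tau → alpha ← eta → zeta — tau:chain[open]; alpha:collider[blocks]; eta:fork[blocks] ⇒ blocked
  3. lam → alpha ← zeta — alpha:collider[blocks] ⇒ blocked
  4. lam → alpha ← eta → zeta — alpha:collider[blocks]; eta:fork[blocks] ⇒ blocked
All paths are blocked; lam ⊥ zeta | {eta, phi} holds.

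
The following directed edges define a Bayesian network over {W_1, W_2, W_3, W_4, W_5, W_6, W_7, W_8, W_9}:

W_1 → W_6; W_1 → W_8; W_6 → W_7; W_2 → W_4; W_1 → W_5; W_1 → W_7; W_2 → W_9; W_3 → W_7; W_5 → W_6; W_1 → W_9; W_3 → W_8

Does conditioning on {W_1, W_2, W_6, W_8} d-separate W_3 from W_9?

Yes

4 paths connect W_3 and W_9; each must be blocked for d-separation to hold:
Path 1: W_3 → W_8 ← W_1 → W_9
  W_1 is a fork here and W_1 is conditioned on, so the path is blocked at W_1.
Path 2: W_3 → W_7 ← W_6 ← W_5 ← W_1 → W_9
  W_7 is a collider here and neither W_7 nor any of its descendants is conditioned on, so the collider stays closed — the path is blocked at W_7.
Path 3: W_3 → W_7 ← W_6 ← W_1 → W_9
  W_7 is a collider here and neither W_7 nor any of its descendants is conditioned on, so the collider stays closed — the path is blocked at W_7.
Path 4: W_3 → W_7 ← W_1 → W_9
  W_7 is a collider here and neither W_7 nor any of its descendants is conditioned on, so the collider stays closed — the path is blocked at W_7.
Every path is blocked, so W_3 and W_9 are d-separated given {W_1, W_2, W_6, W_8}.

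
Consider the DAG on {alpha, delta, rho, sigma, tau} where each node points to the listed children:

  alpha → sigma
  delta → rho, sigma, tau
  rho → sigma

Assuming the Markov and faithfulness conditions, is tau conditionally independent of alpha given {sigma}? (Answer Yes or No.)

We examine all 2 paths between tau and alpha:
Path 1: tau ← delta → sigma ← alpha
  delta is a fork and delta is not conditioned on; sigma is a collider and sigma is conditioned on, which opens it — no node blocks this path, so it is active.
Path 2: tau ← delta → rho → sigma ← alpha
  delta is a fork and delta is not conditioned on; rho is a chain and rho is not conditioned on; sigma is a collider and sigma is conditioned on, which opens it — no node blocks this path, so it is active.
At least one path is unblocked, so d-separation fails.

No — tau and alpha are not d-separated given {sigma}.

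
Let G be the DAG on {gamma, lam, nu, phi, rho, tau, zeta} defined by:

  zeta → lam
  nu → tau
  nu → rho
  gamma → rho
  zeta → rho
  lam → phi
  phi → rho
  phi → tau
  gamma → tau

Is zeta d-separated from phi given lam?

We examine all 4 paths between zeta and phi:
  1. zeta → lam → phi — lam:chain[blocks] ⇒ blocked
  2. zeta → rho ← phi — rho:collider[blocks] ⇒ blocked
  3. zeta → rho ← gamma → tau ← phi — rho:collider[blocks]; gamma:fork[open]; tau:collider[blocks] ⇒ blocked
  4. zeta → rho ← nu → tau ← phi — rho:collider[blocks]; nu:fork[open]; tau:collider[blocks] ⇒ blocked
All paths are blocked; zeta ⊥ phi | {lam} holds.

Yes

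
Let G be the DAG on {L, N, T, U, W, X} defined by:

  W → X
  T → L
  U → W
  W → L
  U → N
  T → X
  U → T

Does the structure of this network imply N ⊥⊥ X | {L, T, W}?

Yes

Enumerating the 4 paths from N to X and testing each for blocking by {L, T, W}:
Path 1: N ← U → W → L ← T → X
  W is a chain here and W is conditioned on, so the path is blocked at W.
Path 2: N ← U → W → X
  W is a chain here and W is conditioned on, so the path is blocked at W.
Path 3: N ← U → T → L ← W → X
  T is a chain here and T is conditioned on, so the path is blocked at T.
Path 4: N ← U → T → X
  T is a chain here and T is conditioned on, so the path is blocked at T.
All paths are blocked; N ⊥ X | {L, T, W} holds.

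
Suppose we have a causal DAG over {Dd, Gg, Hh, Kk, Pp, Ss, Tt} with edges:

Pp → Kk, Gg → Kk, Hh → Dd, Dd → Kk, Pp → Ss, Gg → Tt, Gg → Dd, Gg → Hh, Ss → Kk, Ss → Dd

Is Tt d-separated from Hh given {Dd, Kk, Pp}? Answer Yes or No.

5 paths connect Tt and Hh; each must be blocked for d-separation to hold:
  1. Tt ← Gg → Dd ← Hh — Gg:fork[open]; Dd:collider[open] ⇒ active
  2. Tt ← Gg → Hh — Gg:fork[open] ⇒ active
  3. Tt ← Gg → Kk ← Dd ← Hh — Gg:fork[open]; Kk:collider[open]; Dd:chain[blocks] ⇒ blocked
  4. Tt ← Gg → Kk ← Pp → Ss → Dd ← Hh — Gg:fork[open]; Kk:collider[open]; Pp:fork[blocks]; Ss:chain[open]; Dd:collider[open] ⇒ blocked
  5. Tt ← Gg → Kk ← Ss → Dd ← Hh — Gg:fork[open]; Kk:collider[open]; Ss:fork[open]; Dd:collider[open] ⇒ active
Since the path Tt ← Gg → Dd ← Hh is active, Tt and Hh are not d-separated given {Dd, Kk, Pp}.

No — Tt and Hh are not d-separated given {Dd, Kk, Pp}.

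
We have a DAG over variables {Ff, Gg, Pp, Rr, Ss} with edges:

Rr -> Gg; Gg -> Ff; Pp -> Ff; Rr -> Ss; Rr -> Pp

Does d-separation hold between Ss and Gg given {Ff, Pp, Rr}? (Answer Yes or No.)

Yes

We examine all 2 paths between Ss and Gg:
  1. Ss ← Rr → Pp → Ff ← Gg — Rr:fork[blocks]; Pp:chain[blocks]; Ff:collider[open] ⇒ blocked
  2. Ss ← Rr → Gg — Rr:fork[blocks] ⇒ blocked
Every path is blocked, so Ss and Gg are d-separated given {Ff, Pp, Rr}.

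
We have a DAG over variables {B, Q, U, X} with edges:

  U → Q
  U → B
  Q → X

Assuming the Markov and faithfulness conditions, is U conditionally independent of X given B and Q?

The only undirected path from U to X is:
Path 1: U → Q → X
  Q is a chain here and Q is conditioned on, so the path is blocked at Q.
Since every path is blocked, d-separation holds.

Yes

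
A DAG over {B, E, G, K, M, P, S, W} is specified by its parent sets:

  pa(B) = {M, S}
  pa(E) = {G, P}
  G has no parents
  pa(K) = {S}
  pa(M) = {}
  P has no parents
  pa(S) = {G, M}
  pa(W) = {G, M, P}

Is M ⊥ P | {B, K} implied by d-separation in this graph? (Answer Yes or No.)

Yes

6 paths connect M and P; each must be blocked for d-separation to hold:
Path 1: M → W ← P
  W is a collider here and neither W nor any of its descendants is conditioned on, so the collider stays closed — the path is blocked at W.
Path 2: M → W ← G → E ← P
  W is a collider here and neither W nor any of its descendants is conditioned on, so the collider stays closed — the path is blocked at W.
Path 3: M → S ← G → W ← P
  W is a collider here and neither W nor any of its descendants is conditioned on, so the collider stays closed — the path is blocked at W.
Path 4: M → S ← G → E ← P
  E is a collider here and neither E nor any of its descendants is conditioned on, so the collider stays closed — the path is blocked at E.
Path 5: M → B ← S ← G → W ← P
  W is a collider here and neither W nor any of its descendants is conditioned on, so the collider stays closed — the path is blocked at W.
Path 6: M → B ← S ← G → E ← P
  E is a collider here and neither E nor any of its descendants is conditioned on, so the collider stays closed — the path is blocked at E.
All paths are blocked; M ⊥ P | {B, K} holds.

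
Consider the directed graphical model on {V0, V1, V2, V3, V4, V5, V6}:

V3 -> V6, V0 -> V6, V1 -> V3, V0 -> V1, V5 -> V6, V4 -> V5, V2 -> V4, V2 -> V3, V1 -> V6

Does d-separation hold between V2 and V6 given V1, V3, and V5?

Enumerating the 4 paths from V2 to V6 and testing each for blocking by {V1, V3, V5}:
Path 1: V2 → V4 → V5 → V6
  V5 is a chain here and V5 is conditioned on, so the path is blocked at V5.
Path 2: V2 → V3 → V6
  V3 is a chain here and V3 is conditioned on, so the path is blocked at V3.
Path 3: V2 → V3 ← V1 → V6
  V1 is a fork here and V1 is conditioned on, so the path is blocked at V1.
Path 4: V2 → V3 ← V1 ← V0 → V6
  V1 is a chain here and V1 is conditioned on, so the path is blocked at V1.
All paths are blocked; V2 ⊥ V6 | {V1, V3, V5} holds.

Yes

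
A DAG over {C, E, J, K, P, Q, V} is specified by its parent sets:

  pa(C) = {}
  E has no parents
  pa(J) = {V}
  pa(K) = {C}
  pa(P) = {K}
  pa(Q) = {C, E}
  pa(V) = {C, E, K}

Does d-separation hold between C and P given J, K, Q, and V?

There are 3 undirected paths between C and P; checking each against the conditioning set {J, K, Q, V}:
Path 1: C → K → P
  K is a chain here and K is conditioned on, so the path is blocked at K.
Path 2: C → V ← K → P
  K is a fork here and K is conditioned on, so the path is blocked at K.
Path 3: C → Q ← E → V ← K → P
  K is a fork here and K is conditioned on, so the path is blocked at K.
Every path is blocked, so C and P are d-separated given {J, K, Q, V}.

Yes — C and P are d-separated given {J, K, Q, V}.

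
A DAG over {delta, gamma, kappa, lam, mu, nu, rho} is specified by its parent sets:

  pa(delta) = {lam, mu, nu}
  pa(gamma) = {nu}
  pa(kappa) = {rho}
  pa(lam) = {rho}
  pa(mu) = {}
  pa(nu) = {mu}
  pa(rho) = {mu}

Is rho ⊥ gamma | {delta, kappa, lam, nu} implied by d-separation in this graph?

Yes — rho and gamma are d-separated given {delta, kappa, lam, nu}.

4 paths connect rho and gamma; each must be blocked for d-separation to hold:
Path 1: rho → lam → delta ← mu → nu → gamma
  lam is a chain here and lam is conditioned on, so the path is blocked at lam.
Path 2: rho → lam → delta ← nu → gamma
  lam is a chain here and lam is conditioned on, so the path is blocked at lam.
Path 3: rho ← mu → nu → gamma
  nu is a chain here and nu is conditioned on, so the path is blocked at nu.
Path 4: rho ← mu → delta ← nu → gamma
  nu is a fork here and nu is conditioned on, so the path is blocked at nu.
Since every path is blocked, d-separation holds.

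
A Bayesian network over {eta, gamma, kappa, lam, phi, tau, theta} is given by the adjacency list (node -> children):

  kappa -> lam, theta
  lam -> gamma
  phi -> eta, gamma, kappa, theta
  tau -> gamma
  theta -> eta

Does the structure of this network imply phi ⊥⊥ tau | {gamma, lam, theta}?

There are 4 undirected paths between phi and tau; checking each against the conditioning set {gamma, lam, theta}:
Path 1: phi → theta ← kappa → lam → gamma ← tau
  lam is a chain here and lam is conditioned on, so the path is blocked at lam.
Path 2: phi → eta ← theta ← kappa → lam → gamma ← tau
  eta is a collider here and neither eta nor any of its descendants is conditioned on, so the collider stays closed — the path is blocked at eta.
Path 3: phi → kappa → lam → gamma ← tau
  lam is a chain here and lam is conditioned on, so the path is blocked at lam.
Path 4: phi → gamma ← tau
  gamma is a collider and gamma is conditioned on, which opens it — no node blocks this path, so it is active.
Since the path phi → gamma ← tau is active, phi and tau are not d-separated given {gamma, lam, theta}.

No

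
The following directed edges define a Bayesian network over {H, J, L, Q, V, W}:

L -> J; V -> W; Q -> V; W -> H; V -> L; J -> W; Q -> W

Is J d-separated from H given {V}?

No

We examine all 3 paths between J and H:
Path 1: J → W → H
  W is a chain and W is not conditioned on — no node blocks this path, so it is active.
Path 2: J ← L ← V → W → H
  V is a fork here and V is conditioned on, so the path is blocked at V.
Path 3: J ← L ← V ← Q → W → H
  V is a chain here and V is conditioned on, so the path is blocked at V.
At least one path is unblocked, so d-separation fails.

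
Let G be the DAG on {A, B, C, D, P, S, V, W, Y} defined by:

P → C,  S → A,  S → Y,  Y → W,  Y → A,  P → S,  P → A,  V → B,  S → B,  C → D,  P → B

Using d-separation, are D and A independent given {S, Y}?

Enumerating the 5 paths from D to A and testing each for blocking by {S, Y}:
Path 1: D ← C ← P → S → A
  S is a chain here and S is conditioned on, so the path is blocked at S.
Path 2: D ← C ← P → S → Y → A
  S is a chain here and S is conditioned on, so the path is blocked at S.
Path 3: D ← C ← P → A
  C is a chain and C is not conditioned on; P is a fork and P is not conditioned on — no node blocks this path, so it is active.
Path 4: D ← C ← P → B ← S → A
  B is a collider here and neither B nor any of its descendants is conditioned on, so the collider stays closed — the path is blocked at B.
Path 5: D ← C ← P → B ← S → Y → A
  B is a collider here and neither B nor any of its descendants is conditioned on, so the collider stays closed — the path is blocked at B.
Because an active path exists, D and A are not d-separated.

No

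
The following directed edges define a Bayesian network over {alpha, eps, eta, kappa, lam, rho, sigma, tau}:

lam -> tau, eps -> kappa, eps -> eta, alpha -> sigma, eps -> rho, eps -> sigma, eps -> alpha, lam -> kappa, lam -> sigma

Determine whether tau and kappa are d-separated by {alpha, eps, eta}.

3 paths connect tau and kappa; each must be blocked for d-separation to hold:
Path 1: tau ← lam → sigma ← alpha ← eps → kappa
  sigma is a collider here and neither sigma nor any of its descendants is conditioned on, so the collider stays closed — the path is blocked at sigma.
Path 2: tau ← lam → sigma ← eps → kappa
  sigma is a collider here and neither sigma nor any of its descendants is conditioned on, so the collider stays closed — the path is blocked at sigma.
Path 3: tau ← lam → kappa
  lam is a fork and lam is not conditioned on — no node blocks this path, so it is active.
At least one path is unblocked, so d-separation fails.

No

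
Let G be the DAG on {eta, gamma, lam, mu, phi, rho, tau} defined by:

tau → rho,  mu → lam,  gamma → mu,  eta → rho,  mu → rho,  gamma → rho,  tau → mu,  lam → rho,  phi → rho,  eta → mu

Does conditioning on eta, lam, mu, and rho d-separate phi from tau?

We examine all 5 paths between phi and tau:
Path 1: phi → rho ← tau
  rho is a collider and rho is conditioned on, which opens it — no node blocks this path, so it is active.
Path 2: phi → rho ← eta → mu ← tau
  eta is a fork here and eta is conditioned on, so the path is blocked at eta.
Path 3: phi → rho ← gamma → mu ← tau
  rho is a collider and rho is conditioned on, which opens it; gamma is a fork and gamma is not conditioned on; mu is a collider and mu is conditioned on, which opens it — no node blocks this path, so it is active.
Path 4: phi → rho ← mu ← tau
  mu is a chain here and mu is conditioned on, so the path is blocked at mu.
Path 5: phi → rho ← lam ← mu ← tau
  lam is a chain here and lam is conditioned on, so the path is blocked at lam.
Since the path phi → rho ← tau is active, phi and tau are not d-separated given {eta, lam, mu, rho}.

No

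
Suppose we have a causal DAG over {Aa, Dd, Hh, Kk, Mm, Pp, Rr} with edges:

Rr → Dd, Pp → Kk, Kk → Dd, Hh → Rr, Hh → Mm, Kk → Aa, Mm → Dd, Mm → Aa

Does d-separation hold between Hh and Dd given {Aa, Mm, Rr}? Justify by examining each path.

Yes

Enumerating the 3 paths from Hh to Dd and testing each for blocking by {Aa, Mm, Rr}:
  1. Hh → Rr → Dd — Rr:chain[blocks] ⇒ blocked
  2. Hh → Mm → Dd — Mm:chain[blocks] ⇒ blocked
  3. Hh → Mm → Aa ← Kk → Dd — Mm:chain[blocks]; Aa:collider[open]; Kk:fork[open] ⇒ blocked
Since every path is blocked, d-separation holds.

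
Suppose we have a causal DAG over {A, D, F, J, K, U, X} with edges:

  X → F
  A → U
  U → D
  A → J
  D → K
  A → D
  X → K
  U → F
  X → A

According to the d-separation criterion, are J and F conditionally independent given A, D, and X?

Yes — J and F are d-separated given {A, D, X}.

Enumerating the 6 paths from J to F and testing each for blocking by {A, D, X}:
Path 1: J ← A ← X → F
  A is a chain here and A is conditioned on, so the path is blocked at A.
Path 2: J ← A ← X → K ← D ← U → F
  A is a chain here and A is conditioned on, so the path is blocked at A.
Path 3: J ← A → D ← U → F
  A is a fork here and A is conditioned on, so the path is blocked at A.
Path 4: J ← A → D → K ← X → F
  A is a fork here and A is conditioned on, so the path is blocked at A.
Path 5: J ← A → U → F
  A is a fork here and A is conditioned on, so the path is blocked at A.
Path 6: J ← A → U → D → K ← X → F
  A is a fork here and A is conditioned on, so the path is blocked at A.
Since every path is blocked, d-separation holds.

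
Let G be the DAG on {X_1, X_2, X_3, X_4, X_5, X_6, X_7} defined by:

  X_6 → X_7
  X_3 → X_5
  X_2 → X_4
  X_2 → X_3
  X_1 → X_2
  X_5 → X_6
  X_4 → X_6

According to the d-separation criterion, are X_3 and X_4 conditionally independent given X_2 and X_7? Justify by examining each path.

There are 2 undirected paths between X_3 and X_4; checking each against the conditioning set {X_2, X_7}:
Path 1: X_3 ← X_2 → X_4
  X_2 is a fork here and X_2 is conditioned on, so the path is blocked at X_2.
Path 2: X_3 → X_5 → X_6 ← X_4
  X_5 is a chain and X_5 is not conditioned on; X_6 is a collider and its descendant X_7 is conditioned on, which opens it — no node blocks this path, so it is active.
Because an active path exists, X_3 and X_4 are not d-separated.

No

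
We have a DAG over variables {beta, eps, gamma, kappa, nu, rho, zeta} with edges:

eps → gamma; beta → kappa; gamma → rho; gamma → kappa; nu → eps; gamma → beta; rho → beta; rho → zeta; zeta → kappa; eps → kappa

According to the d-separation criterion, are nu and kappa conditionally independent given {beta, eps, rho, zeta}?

Enumerating the 6 paths from nu to kappa and testing each for blocking by {beta, eps, rho, zeta}:
Path 1: nu → eps → gamma → rho → zeta → kappa
  eps is a chain here and eps is conditioned on, so the path is blocked at eps.
Path 2: nu → eps → gamma → rho → beta → kappa
  eps is a chain here and eps is conditioned on, so the path is blocked at eps.
Path 3: nu → eps → gamma → kappa
  eps is a chain here and eps is conditioned on, so the path is blocked at eps.
Path 4: nu → eps → gamma → beta ← rho → zeta → kappa
  eps is a chain here and eps is conditioned on, so the path is blocked at eps.
Path 5: nu → eps → gamma → beta → kappa
  eps is a chain here and eps is conditioned on, so the path is blocked at eps.
Path 6: nu → eps → kappa
  eps is a chain here and eps is conditioned on, so the path is blocked at eps.
Every path is blocked, so nu and kappa are d-separated given {beta, eps, rho, zeta}.

Yes — nu and kappa are d-separated given {beta, eps, rho, zeta}.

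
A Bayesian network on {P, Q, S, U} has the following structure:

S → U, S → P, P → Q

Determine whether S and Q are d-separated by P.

The only undirected path from S to Q is:
Path 1: S → P → Q
  P is a chain here and P is conditioned on, so the path is blocked at P.
Every path is blocked, so S and Q are d-separated given {P}.

Yes — S and Q are d-separated given {P}.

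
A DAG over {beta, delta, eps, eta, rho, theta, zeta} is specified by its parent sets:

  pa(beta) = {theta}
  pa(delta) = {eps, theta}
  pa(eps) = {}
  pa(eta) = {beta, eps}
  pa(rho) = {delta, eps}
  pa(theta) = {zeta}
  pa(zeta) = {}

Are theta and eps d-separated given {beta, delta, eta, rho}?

We examine all 3 paths between theta and eps:
Path 1: theta → delta → rho ← eps
  delta is a chain here and delta is conditioned on, so the path is blocked at delta.
Path 2: theta → delta ← eps
  delta is a collider and delta is conditioned on, which opens it — no node blocks this path, so it is active.
Path 3: theta → beta → eta ← eps
  beta is a chain here and beta is conditioned on, so the path is blocked at beta.
At least one path is unblocked, so d-separation fails.

No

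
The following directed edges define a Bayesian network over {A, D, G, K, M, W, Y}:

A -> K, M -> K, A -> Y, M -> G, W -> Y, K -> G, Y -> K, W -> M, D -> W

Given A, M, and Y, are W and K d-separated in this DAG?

4 paths connect W and K; each must be blocked for d-separation to hold:
  1. W → Y ← A → K — Y:collider[open]; A:fork[blocks] ⇒ blocked
  2. W → Y → K — Y:chain[blocks] ⇒ blocked
  3. W → M → G ← K — M:chain[blocks]; G:collider[blocks] ⇒ blocked
  4. W → M → K — M:chain[blocks] ⇒ blocked
Every path is blocked, so W and K are d-separated given {A, M, Y}.

Yes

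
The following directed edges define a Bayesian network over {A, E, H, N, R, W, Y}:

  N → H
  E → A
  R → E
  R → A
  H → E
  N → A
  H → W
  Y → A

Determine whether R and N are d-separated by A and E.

Enumerating the 4 paths from R to N and testing each for blocking by {A, E}:
Path 1: R → A ← N
  A is a collider and A is conditioned on, which opens it — no node blocks this path, so it is active.
Path 2: R → A ← E ← H ← N
  E is a chain here and E is conditioned on, so the path is blocked at E.
Path 3: R → E → A ← N
  E is a chain here and E is conditioned on, so the path is blocked at E.
Path 4: R → E ← H ← N
  E is a collider and E is conditioned on, which opens it; H is a chain and H is not conditioned on — no node blocks this path, so it is active.
At least one path is unblocked, so d-separation fails.

No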